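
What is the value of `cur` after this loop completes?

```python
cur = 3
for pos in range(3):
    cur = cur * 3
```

Multiply by 3, 3 times: 3 * 3^3 = 81
`cur` takes the values: 3 → 9 → 27 → 81

Answer: 81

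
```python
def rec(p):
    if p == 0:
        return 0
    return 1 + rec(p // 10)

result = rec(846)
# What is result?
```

Count of digits of 846: 3

Answer: 3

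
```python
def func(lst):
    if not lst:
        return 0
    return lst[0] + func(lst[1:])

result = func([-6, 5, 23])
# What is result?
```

(-6) + 5 + 23 + 0 = 22

Answer: 22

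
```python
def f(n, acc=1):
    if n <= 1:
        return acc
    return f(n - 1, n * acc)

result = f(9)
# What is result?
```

Accumulator trace (n, acc): (9, 1) -> (8, 9) -> (7, 72) -> (6, 504) -> (5, 3024) -> (4, 15120) -> (3, 60480) -> (2, 181440) -> (1, 362880) -> return 362880

Answer: 362880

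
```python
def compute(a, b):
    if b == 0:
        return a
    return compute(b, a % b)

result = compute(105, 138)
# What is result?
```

compute(105, 138) -> compute(138, 105) -> compute(105, 33) -> compute(33, 6) -> compute(6, 3) -> compute(3, 0) -> 3

Answer: 3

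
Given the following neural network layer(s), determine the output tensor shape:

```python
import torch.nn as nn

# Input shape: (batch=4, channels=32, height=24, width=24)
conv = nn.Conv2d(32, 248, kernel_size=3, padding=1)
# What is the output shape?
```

Input: (4, 32, 24, 24) -> Output: (4, 248, 24, 24)

Answer: (4, 248, 24, 24)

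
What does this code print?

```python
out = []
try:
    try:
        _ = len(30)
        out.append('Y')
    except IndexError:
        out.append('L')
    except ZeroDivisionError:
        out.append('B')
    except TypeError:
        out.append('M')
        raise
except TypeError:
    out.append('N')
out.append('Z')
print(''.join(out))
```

Execution trace: 'M' (inner except TypeError) → 'N' (outer except TypeError) → 'Z' (after the try/except). Output: MNZ

Answer: MNZ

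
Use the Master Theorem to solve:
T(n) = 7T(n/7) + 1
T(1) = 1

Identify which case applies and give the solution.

a=7, b=7, f(n)=1. log_7(7) = 1. Since c=0 < 1, Case 1 applies: T(n) = Θ(n^log_b(a)) = O(n).

Answer: O(n) - Case 1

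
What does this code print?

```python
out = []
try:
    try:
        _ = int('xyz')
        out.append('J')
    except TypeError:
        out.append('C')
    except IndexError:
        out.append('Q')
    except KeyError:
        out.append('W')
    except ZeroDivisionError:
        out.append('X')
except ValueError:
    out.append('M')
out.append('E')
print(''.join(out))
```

Execution trace: 'M' (outer except ValueError) → 'E' (after the try/except). Output: ME

Answer: ME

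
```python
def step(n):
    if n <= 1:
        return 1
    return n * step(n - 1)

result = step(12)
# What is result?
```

step(12) = 12 * 11 * 10 * 9 * 8 * 7 * 6 * 5 * 4 * 3 * 2 * 1 = 479001600

Answer: 479001600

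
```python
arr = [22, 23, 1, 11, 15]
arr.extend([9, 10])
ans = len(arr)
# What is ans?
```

Trace:
`arr = [22, 23, 1, 11, 15]` → arr = [22, 23, 1, 11, 15]
`arr.extend([9, 10])` → arr = [22, 23, 1, 11, 15, 9, 10]
`ans = len(arr)` → ans = 7
So ans = 7

Answer: 7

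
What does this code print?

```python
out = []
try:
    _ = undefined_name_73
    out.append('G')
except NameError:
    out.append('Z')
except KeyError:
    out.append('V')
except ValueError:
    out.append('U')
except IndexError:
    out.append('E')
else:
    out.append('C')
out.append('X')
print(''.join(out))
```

Execution trace: 'Z' (except NameError) → 'X' (after the try/except). Output: ZX

Answer: ZX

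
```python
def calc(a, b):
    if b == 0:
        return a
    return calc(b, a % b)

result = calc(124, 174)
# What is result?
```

calc(124, 174) -> calc(174, 124) -> calc(124, 50) -> calc(50, 24) -> calc(24, 2) -> calc(2, 0) -> 2

Answer: 2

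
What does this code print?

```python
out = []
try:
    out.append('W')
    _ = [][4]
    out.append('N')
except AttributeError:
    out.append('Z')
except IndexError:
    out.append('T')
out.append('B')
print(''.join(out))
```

Execution trace: 'W' (try body) → 'T' (except IndexError) → 'B' (after the try/except). Output: WTB

Answer: WTB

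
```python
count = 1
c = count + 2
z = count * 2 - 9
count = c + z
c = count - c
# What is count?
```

Trace:
`count = 1` → count = 1
`c = count + 2` → c = 3
`z = count * 2 - 9` → z = -7
`count = c + z` → count = -4
`c = count - c` → c = -7
So count = -4

Answer: -4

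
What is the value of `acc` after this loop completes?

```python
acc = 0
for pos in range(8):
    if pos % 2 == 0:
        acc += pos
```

Sum of even numbers 0 to 7
`acc` takes the values: 0 → 2 → 6 → 12

Answer: 12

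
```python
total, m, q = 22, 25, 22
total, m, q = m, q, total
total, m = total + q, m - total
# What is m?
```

Trace:
`total, m, q = 22, 25, 22` → total = 22; m = 25; q = 22
`total, m, q = m, q, total` → total = 25; m = 22; q = 22
`total, m = total + q, m - total` → total = 47; m = -3
So m = -3

Answer: -3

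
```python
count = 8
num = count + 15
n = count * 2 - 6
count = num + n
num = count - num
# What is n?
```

Trace:
`count = 8` → count = 8
`num = count + 15` → num = 23
`n = count * 2 - 6` → n = 10
`count = num + n` → count = 33
`num = count - num` → num = 10
So n = 10

Answer: 10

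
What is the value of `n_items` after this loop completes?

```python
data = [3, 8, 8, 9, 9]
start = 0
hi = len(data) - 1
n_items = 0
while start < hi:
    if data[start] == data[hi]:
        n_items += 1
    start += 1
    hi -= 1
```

Count matching pairs from ends
`n_items` takes the values: 0

Answer: 0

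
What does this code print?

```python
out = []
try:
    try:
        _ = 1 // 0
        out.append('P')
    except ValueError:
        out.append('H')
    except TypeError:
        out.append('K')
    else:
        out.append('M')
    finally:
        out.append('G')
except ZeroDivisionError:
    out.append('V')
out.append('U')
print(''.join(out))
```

Execution trace: 'G' (finally) → 'V' (outer except ZeroDivisionError) → 'U' (after the try/except). Output: GVU

Answer: GVU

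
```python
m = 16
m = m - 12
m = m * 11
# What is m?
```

Trace:
`m = 16` → m = 16
`m = m - 12` → m = 4
`m = m * 11` → m = 44
So m = 44

Answer: 44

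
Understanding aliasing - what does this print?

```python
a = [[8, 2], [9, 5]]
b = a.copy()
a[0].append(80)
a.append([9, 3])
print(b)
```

Key concept: shallow copy with nested lists.
Step by step:
`a = [[8, 2], [9, 5]]` → a = [[8, 2], [9, 5]]
`b = a.copy()` → b = [[8, 2], [9, 5]]
`a[0].append(80)` → a = [[8, 2, 80], [9, 5]]; b = [[8, 2, 80], [9, 5]]
`a.append([9, 3])` → a = [[8, 2, 80], [9, 5], [9, 3]]
`print(b)` → prints [[8, 2, 80], [9, 5]]

Answer: [[8, 2, 80], [9, 5]]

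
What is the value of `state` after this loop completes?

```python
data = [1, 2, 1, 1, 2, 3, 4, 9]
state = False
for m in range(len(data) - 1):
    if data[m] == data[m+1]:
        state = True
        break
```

Check consecutive duplicates in [1, 2, 1, 1, 2, 3, 4, 9]
`state` takes the values: False → True

Answer: True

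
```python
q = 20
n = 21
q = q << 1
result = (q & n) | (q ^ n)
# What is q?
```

Trace:
`q = 20` → q = 20
`n = 21` → n = 21
`q = q << 1` → q = 40
`result = (q & n) | (q ^ n)` → result = 61
So q = 40

Answer: 40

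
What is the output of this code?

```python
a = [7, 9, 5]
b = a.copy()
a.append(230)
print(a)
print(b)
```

Key concept: list.copy() creates independent copy.
Step by step:
`a = [7, 9, 5]` → a = [7, 9, 5]
`b = a.copy()` → b = [7, 9, 5]
`a.append(230)` → a = [7, 9, 5, 230]
`print(a)` → prints [7, 9, 5, 230]
`print(b)` → prints [7, 9, 5]

Answer:
[7, 9, 5, 230]
[7, 9, 5]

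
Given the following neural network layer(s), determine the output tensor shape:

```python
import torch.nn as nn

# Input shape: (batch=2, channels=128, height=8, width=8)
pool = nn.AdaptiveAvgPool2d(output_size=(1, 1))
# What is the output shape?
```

Input: (2, 128, 8, 8) -> Output: (2, 128, 1, 1)

Answer: (2, 128, 1, 1)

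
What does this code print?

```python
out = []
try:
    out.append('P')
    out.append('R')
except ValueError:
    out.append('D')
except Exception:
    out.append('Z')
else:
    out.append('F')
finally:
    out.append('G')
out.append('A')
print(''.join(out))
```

Execution trace: 'P' (try body) → 'R' (try body, no exception) → 'F' (else) → 'G' (finally) → 'A' (after the try/except). Output: PRFGA

Answer: PRFGA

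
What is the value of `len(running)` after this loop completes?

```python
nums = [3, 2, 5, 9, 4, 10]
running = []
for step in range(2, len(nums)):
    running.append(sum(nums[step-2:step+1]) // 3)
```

Number of 3-element averages
`running` takes the values: [] → [3] → [3, 5] → [3, 5, 6] → [3, 5, 6, 7]
So `len(running)` = 4

Answer: 4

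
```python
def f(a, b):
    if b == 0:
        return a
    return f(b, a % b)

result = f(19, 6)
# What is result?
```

f(19, 6) -> f(6, 1) -> f(1, 0) -> 1

Answer: 1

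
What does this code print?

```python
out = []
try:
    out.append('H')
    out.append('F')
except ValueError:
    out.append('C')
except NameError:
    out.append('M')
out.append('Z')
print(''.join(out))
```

Execution trace: 'H' (try body) → 'F' (try body, no exception) → 'Z' (after the try/except). Output: HFZ

Answer: HFZ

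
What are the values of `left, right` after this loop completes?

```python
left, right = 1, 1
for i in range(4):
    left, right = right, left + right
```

Fibonacci: after 4 iterations
`left, right` takes the values: (1, 1) → (1, 2) → (2, 3) → (3, 5) → (5, 8)

Answer: 5, 8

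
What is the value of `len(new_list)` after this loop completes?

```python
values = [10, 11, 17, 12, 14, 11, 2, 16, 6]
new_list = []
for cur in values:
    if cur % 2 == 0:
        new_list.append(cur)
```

Count even numbers in [10, 11, 17, 12, 14, 11, 2, 16, 6]
`new_list` takes the values: [] → [10] → [10, 12] → [10, 12, 14] → [10, 12, 14, 2] → [10, 12, 14, 2, 16] → [10, 12, 14, 2, 16, 6]
So `len(new_list)` = 6

Answer: 6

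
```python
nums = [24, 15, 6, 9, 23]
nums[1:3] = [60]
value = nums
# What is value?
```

Trace:
`nums = [24, 15, 6, 9, 23]` → nums = [24, 15, 6, 9, 23]
`nums[1:3] = [60]` → nums = [24, 60, 9, 23]
`value = nums` → value = [24, 60, 9, 23]
So value = [24, 60, 9, 23]

Answer: [24, 60, 9, 23]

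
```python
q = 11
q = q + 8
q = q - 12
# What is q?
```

Trace:
`q = 11` → q = 11
`q = q + 8` → q = 19
`q = q - 12` → q = 7
So q = 7

Answer: 7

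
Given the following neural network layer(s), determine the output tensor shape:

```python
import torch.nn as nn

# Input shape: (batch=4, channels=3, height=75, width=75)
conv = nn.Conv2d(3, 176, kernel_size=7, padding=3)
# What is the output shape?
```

Input: (4, 3, 75, 75) -> Output: (4, 176, 75, 75)

Answer: (4, 176, 75, 75)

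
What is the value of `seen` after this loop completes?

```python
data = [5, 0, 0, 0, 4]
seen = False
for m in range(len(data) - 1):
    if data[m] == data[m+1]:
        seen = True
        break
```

Check consecutive duplicates in [5, 0, 0, 0, 4]
`seen` takes the values: False → True

Answer: True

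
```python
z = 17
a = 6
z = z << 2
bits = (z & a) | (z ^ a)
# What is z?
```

Trace:
`z = 17` → z = 17
`a = 6` → a = 6
`z = z << 2` → z = 68
`bits = (z & a) | (z ^ a)` → bits = 70
So z = 68

Answer: 68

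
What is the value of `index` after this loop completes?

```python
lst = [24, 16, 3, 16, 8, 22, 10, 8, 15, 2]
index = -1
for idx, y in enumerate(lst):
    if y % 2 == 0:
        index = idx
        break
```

First even number index in [24, 16, 3, 16, 8, 22, 10, 8, 15, 2]
`index` takes the values: -1 → 0

Answer: 0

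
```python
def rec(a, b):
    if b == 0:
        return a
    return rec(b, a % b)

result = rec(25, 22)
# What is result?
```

rec(25, 22) -> rec(22, 3) -> rec(3, 1) -> rec(1, 0) -> 1

Answer: 1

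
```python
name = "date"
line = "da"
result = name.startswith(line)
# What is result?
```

Trace:
`name = "date"` → name = 'date'
`line = "da"` → line = 'da'
`result = name.startswith(line)` → result = True
So result = True

Answer: True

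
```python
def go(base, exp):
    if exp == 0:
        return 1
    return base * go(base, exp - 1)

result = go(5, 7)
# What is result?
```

go(5, 7) = 5 * 5 * 5 * 5 * 5 * 5 * 5 = 78125

Answer: 78125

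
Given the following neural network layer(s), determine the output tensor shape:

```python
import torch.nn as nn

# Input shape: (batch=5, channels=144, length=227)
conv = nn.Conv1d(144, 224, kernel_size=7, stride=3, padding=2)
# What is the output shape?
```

Input: (5, 144, 227) -> Output: (5, 224, 75)

Answer: (5, 224, 75)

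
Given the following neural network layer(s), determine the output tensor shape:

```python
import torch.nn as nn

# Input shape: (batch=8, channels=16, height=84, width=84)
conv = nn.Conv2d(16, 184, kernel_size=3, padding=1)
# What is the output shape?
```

Input: (8, 16, 84, 84) -> Output: (8, 184, 84, 84)

Answer: (8, 184, 84, 84)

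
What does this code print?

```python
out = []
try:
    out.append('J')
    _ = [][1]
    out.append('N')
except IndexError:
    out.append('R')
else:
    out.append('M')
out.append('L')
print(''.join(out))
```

Execution trace: 'J' (try body) → 'R' (except IndexError) → 'L' (after the try/except). Output: JRL

Answer: JRL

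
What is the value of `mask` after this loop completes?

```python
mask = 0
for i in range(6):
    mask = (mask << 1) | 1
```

Build 6 consecutive 1-bits: 0b111111
`mask` takes the values: 0 → 1 → 3 → 7 → 15 → 31 → 63

Answer: 63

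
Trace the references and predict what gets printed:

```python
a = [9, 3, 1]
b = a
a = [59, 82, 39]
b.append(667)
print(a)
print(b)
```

Key concept: rebinding vs mutation: a is rebound to a new list, b still points at the original.
Step by step:
`a = [9, 3, 1]` → a = [9, 3, 1]
`b = a` → b = [9, 3, 1] (same object as a)
`a = [59, 82, 39]` → a = [59, 82, 39]
`b.append(667)` → b = [9, 3, 1, 667]
`print(a)` → prints [59, 82, 39]
`print(b)` → prints [9, 3, 1, 667]

Answer:
[59, 82, 39]
[9, 3, 1, 667]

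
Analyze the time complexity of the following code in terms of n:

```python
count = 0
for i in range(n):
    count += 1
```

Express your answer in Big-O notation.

Each loop level contributes: n. Multiplying the contributions gives O(n).

Answer: O(n)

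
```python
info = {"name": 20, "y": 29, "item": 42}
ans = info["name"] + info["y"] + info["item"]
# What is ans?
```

Trace:
`info = {"name": 20, "y": 29, "item": 42}` → info = {'name': 20, 'y': 29, 'item': 42}
`ans = info["name"] + info["y"] + info["item"]` → ans = 91
So ans = 91

Answer: 91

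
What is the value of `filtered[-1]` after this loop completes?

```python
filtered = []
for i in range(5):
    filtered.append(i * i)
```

Last element of squares 0 to 4
`filtered` takes the values: [] → [0] → [0, 1] → [0, 1, 4] → [0, 1, 4, 9] → [0, 1, 4, 9, 16]
So `filtered[-1]` = 16

Answer: 16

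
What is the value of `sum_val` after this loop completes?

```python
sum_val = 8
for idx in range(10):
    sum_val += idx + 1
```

Start at 8, add 1 to 10 = 63
`sum_val` takes the values: 8 → 9 → 11 → 14 → 18 → 23 → 29 → 36 → 44 → 53 → 63

Answer: 63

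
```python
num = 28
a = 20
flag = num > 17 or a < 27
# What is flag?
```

Trace:
`num = 28` → num = 28
`a = 20` → a = 20
`flag = num > 17 or a < 27` → flag = True
So flag = True

Answer: True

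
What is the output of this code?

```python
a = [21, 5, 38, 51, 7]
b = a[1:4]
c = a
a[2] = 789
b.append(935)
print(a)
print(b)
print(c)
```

Key concept: slice vs alias.
Step by step:
`a = [21, 5, 38, 51, 7]` → a = [21, 5, 38, 51, 7]
`b = a[1:4]` → b = [5, 38, 51]
`c = a` → c = [21, 5, 38, 51, 7] (same object as a)
`a[2] = 789` → a = [21, 5, 789, 51, 7] (same object as c); c = [21, 5, 789, 51, 7] (same object as a)
`b.append(935)` → b = [5, 38, 51, 935]
`print(a)` → prints [21, 5, 789, 51, 7]
`print(b)` → prints [5, 38, 51, 935]
`print(c)` → prints [21, 5, 789, 51, 7]

Answer:
[21, 5, 789, 51, 7]
[5, 38, 51, 935]
[21, 5, 789, 51, 7]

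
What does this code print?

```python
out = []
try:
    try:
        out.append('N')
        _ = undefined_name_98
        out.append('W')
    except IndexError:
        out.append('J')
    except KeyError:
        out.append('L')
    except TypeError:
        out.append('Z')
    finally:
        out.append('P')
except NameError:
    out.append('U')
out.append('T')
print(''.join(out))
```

Execution trace: 'N' (inner try body) → 'P' (inner finally) → 'U' (outer except NameError) → 'T' (after the try/except). Output: NPUT

Answer: NPUT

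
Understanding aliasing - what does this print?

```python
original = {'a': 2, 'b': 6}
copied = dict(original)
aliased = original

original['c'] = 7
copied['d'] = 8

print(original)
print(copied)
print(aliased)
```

Key concept: dict() creates copy, assignment creates alias.
Step by step:
`original = {'a': 2, 'b': 6}` → original = {'a': 2, 'b': 6}
`copied = dict(original)` → copied = {'a': 2, 'b': 6}
`aliased = original` → aliased = {'a': 2, 'b': 6} (same object as original)
`original['c'] = 7` → original = {'a': 2, 'b': 6, 'c': 7} (same object as aliased); aliased = {'a': 2, 'b': 6, 'c': 7} (same object as original)
`copied['d'] = 8` → copied = {'a': 2, 'b': 6, 'd': 8}
`print(original)` → prints {'a': 2, 'b': 6, 'c': 7}
`print(copied)` → prints {'a': 2, 'b': 6, 'd': 8}
`print(aliased)` → prints {'a': 2, 'b': 6, 'c': 7}

Answer:
{'a': 2, 'b': 6, 'c': 7}
{'a': 2, 'b': 6, 'd': 8}
{'a': 2, 'b': 6, 'c': 7}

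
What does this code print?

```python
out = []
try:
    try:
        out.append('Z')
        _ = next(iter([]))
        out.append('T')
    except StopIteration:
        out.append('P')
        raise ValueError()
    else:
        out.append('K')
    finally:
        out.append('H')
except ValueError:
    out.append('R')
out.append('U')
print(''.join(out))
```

Execution trace: 'Z' (inner try body) → 'P' (inner except StopIteration) → 'H' (inner finally) → 'R' (outer except ValueError) → 'U' (after the try/except). Output: ZPHRU

Answer: ZPHRU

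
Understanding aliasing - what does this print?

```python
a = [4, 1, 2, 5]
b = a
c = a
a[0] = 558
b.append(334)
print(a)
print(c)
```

Key concept: multiple aliases.
Step by step:
`a = [4, 1, 2, 5]` → a = [4, 1, 2, 5]
`b = a` → b = [4, 1, 2, 5] (same object as a)
`c = a` → c = [4, 1, 2, 5] (same object as a, b)
`a[0] = 558` → a = [558, 1, 2, 5] (same object as b, c); b = [558, 1, 2, 5] (same object as a, c); c = [558, 1, 2, 5] (same object as a, b)
`b.append(334)` → a = [558, 1, 2, 5, 334] (same object as b, c); b = [558, 1, 2, 5, 334] (same object as a, c); c = [558, 1, 2, 5, 334] (same object as a, b)
`print(a)` → prints [558, 1, 2, 5, 334]
`print(c)` → prints [558, 1, 2, 5, 334]

Answer:
[558, 1, 2, 5, 334]
[558, 1, 2, 5, 334]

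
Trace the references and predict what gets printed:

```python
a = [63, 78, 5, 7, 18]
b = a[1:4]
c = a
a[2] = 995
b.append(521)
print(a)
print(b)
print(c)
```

Key concept: slice vs alias.
Step by step:
`a = [63, 78, 5, 7, 18]` → a = [63, 78, 5, 7, 18]
`b = a[1:4]` → b = [78, 5, 7]
`c = a` → c = [63, 78, 5, 7, 18] (same object as a)
`a[2] = 995` → a = [63, 78, 995, 7, 18] (same object as c); c = [63, 78, 995, 7, 18] (same object as a)
`b.append(521)` → b = [78, 5, 7, 521]
`print(a)` → prints [63, 78, 995, 7, 18]
`print(b)` → prints [78, 5, 7, 521]
`print(c)` → prints [63, 78, 995, 7, 18]

Answer:
[63, 78, 995, 7, 18]
[78, 5, 7, 521]
[63, 78, 995, 7, 18]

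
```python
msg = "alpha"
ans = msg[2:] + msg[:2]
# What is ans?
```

Trace:
`msg = "alpha"` → msg = 'alpha'
`ans = msg[2:] + msg[:2]` → ans = 'phaal'
So ans = 'phaal'

Answer: 'phaal'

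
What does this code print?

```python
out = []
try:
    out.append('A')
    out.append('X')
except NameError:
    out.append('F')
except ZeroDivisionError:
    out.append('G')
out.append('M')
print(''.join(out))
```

Execution trace: 'A' (try body) → 'X' (try body, no exception) → 'M' (after the try/except). Output: AXM

Answer: AXM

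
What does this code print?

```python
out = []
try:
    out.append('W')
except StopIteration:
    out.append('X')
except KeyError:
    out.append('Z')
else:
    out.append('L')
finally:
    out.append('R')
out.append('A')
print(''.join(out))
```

Execution trace: 'W' (try body, no exception) → 'L' (else) → 'R' (finally) → 'A' (after the try/except). Output: WLRA

Answer: WLRA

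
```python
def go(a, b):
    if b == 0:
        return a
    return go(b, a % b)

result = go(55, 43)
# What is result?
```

go(55, 43) -> go(43, 12) -> go(12, 7) -> go(7, 5) -> go(5, 2) -> go(2, 1) -> go(1, 0) -> 1

Answer: 1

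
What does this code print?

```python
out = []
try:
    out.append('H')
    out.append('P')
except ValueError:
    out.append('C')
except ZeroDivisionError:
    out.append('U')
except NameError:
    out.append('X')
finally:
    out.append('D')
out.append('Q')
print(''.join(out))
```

Execution trace: 'H' (try body) → 'P' (try body, no exception) → 'D' (finally) → 'Q' (after the try/except). Output: HPDQ

Answer: HPDQ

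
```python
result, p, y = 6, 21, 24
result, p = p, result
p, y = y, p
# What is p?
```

Trace:
`result, p, y = 6, 21, 24` → result = 6; p = 21; y = 24
`result, p = p, result` → result = 21; p = 6
`p, y = y, p` → p = 24; y = 6
So p = 24

Answer: 24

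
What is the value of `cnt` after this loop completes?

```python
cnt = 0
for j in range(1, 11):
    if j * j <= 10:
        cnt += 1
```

Count numbers where j² ≤ 10
`cnt` takes the values: 0 → 1 → 2 → 3

Answer: 3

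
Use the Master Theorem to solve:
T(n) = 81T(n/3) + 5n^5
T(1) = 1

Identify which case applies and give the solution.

a=81, b=3, f(n)=5n^5. log_3(81) = 4. Since c=5 > 4 and the regularity condition holds (81(n/3)^5 = (81/3^5)n^5 with 81/3^5 < 1), Case 3 applies: T(n) = Θ(f(n)) = O(n^5).

Answer: O(n^5) - Case 3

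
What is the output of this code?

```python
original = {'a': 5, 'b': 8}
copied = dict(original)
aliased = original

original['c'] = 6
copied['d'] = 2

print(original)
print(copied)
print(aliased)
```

Key concept: dict() creates copy, assignment creates alias.
Step by step:
`original = {'a': 5, 'b': 8}` → original = {'a': 5, 'b': 8}
`copied = dict(original)` → copied = {'a': 5, 'b': 8}
`aliased = original` → aliased = {'a': 5, 'b': 8} (same object as original)
`original['c'] = 6` → original = {'a': 5, 'b': 8, 'c': 6} (same object as aliased); aliased = {'a': 5, 'b': 8, 'c': 6} (same object as original)
`copied['d'] = 2` → copied = {'a': 5, 'b': 8, 'd': 2}
`print(original)` → prints {'a': 5, 'b': 8, 'c': 6}
`print(copied)` → prints {'a': 5, 'b': 8, 'd': 2}
`print(aliased)` → prints {'a': 5, 'b': 8, 'c': 6}

Answer:
{'a': 5, 'b': 8, 'c': 6}
{'a': 5, 'b': 8, 'd': 2}
{'a': 5, 'b': 8, 'c': 6}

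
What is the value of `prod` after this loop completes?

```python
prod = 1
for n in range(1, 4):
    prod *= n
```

3! = 6
`prod` takes the values: 1 → 2 → 6

Answer: 6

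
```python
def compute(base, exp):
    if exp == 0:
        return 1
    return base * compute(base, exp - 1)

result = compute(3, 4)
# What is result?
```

compute(3, 4) = 3 * 3 * 3 * 3 = 81

Answer: 81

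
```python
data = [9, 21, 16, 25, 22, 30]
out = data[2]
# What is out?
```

Trace:
`data = [9, 21, 16, 25, 22, 30]` → data = [9, 21, 16, 25, 22, 30]
`out = data[2]` → out = 16
So out = 16

Answer: 16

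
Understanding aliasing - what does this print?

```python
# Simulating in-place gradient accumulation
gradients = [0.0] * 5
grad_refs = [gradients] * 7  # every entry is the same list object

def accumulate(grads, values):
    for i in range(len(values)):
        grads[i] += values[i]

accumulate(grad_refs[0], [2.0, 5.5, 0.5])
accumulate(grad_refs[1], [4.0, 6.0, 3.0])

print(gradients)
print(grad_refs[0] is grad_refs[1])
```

Key concept: gradient accumulation aliasing.
Step by step:
`gradients = [0.0] * 5` → gradients = [0.0, 0.0, 0.0, 0.0, 0.0]
`grad_refs = [gradients] * 7` → grad_refs = [[0.0, 0.0, 0.0, 0.0, 0.0], [0.0, 0.0, 0.0, 0.0, 0.0], [0.0, 0.0, 0.0, 0.0, 0.0], [0.0, 0.0, 0.0, 0.0, 0.0], [0.0, 0.0, 0.0, 0.0, 0.0], [0.0, 0.0, 0.0, 0.0, 0.0], [0.0, 0.0, 0.0, 0.0, 0.0]]
`accumulate(grad_refs[0], [2.0, 5.5, 0.5])` → gradients = [2.0, 5.5, 0.5, 0.0, 0.0]; grad_refs = [[2.0, 5.5, 0.5, 0.0, 0.0], [2.0, 5.5, 0.5, 0.0, 0.0], [2.0, 5.5, 0.5, 0.0, 0.0], [2.0, 5.5, 0.5, 0.0, 0.0], [2.0, 5.5, 0.5, 0.0, 0.0], [2.0, 5.5, 0.5, 0.0, 0.0], [2.0, 5.5, 0.5, 0.0, 0.0]]
`accumulate(grad_refs[1], [4.0, 6.0, 3.0])` → gradients = [6.0, 11.5, 3.5, 0.0, 0.0]; grad_refs = [[6.0, 11.5, 3.5, 0.0, 0.0], [6.0, 11.5, 3.5, 0.0, 0.0], [6.0, 11.5, 3.5, 0.0, 0.0], [6.0, 11.5, 3.5, 0.0, 0.0], [6.0, 11.5, 3.5, 0.0, 0.0], [6.0, 11.5, 3.5, 0.0, 0.0], [6.0, 11.5, 3.5, 0.0, 0.0]]
`print(gradients)` → prints [6.0, 11.5, 3.5, 0.0, 0.0]
`print(grad_refs[0] is grad_refs[1])` → prints True

Answer:
[6.0, 11.5, 3.5, 0.0, 0.0]
True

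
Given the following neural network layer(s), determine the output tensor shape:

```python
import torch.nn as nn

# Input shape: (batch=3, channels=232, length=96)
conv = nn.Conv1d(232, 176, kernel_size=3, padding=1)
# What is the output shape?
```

Input: (3, 232, 96) -> Output: (3, 176, 96)

Answer: (3, 176, 96)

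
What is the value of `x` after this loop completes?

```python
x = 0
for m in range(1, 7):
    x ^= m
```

XOR of 1 to 6
`x` takes the values: 0 → 1 → 3 → 0 → 4 → 1 → 7

Answer: 7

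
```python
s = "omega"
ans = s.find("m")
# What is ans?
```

Trace:
`s = "omega"` → s = 'omega'
`ans = s.find("m")` → ans = 1
So ans = 1

Answer: 1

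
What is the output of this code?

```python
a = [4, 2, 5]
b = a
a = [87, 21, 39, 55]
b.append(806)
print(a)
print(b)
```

Key concept: rebinding vs mutation: a is rebound to a new list, b still points at the original.
Step by step:
`a = [4, 2, 5]` → a = [4, 2, 5]
`b = a` → b = [4, 2, 5] (same object as a)
`a = [87, 21, 39, 55]` → a = [87, 21, 39, 55]
`b.append(806)` → b = [4, 2, 5, 806]
`print(a)` → prints [87, 21, 39, 55]
`print(b)` → prints [4, 2, 5, 806]

Answer:
[87, 21, 39, 55]
[4, 2, 5, 806]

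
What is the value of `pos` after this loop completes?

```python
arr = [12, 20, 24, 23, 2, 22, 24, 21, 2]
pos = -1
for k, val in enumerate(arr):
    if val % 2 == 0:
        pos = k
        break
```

First even number index in [12, 20, 24, 23, 2, 22, 24, 21, 2]
`pos` takes the values: -1 → 0

Answer: 0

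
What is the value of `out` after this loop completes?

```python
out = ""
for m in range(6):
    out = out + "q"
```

Repeat 'q' 6 times
`out` takes the values: "" → "q" → "qq" → "qqq" → "qqqq" → "qqqqq" → "qqqqqq"

Answer: "qqqqqq"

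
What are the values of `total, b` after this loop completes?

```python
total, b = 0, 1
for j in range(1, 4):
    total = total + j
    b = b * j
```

Sum and factorial of 1 to 3
`total, b` takes the values: (0, 1) → (1, 1) → (3, 1) → (3, 2) → (6, 2) → (6, 6)

Answer: 6, 6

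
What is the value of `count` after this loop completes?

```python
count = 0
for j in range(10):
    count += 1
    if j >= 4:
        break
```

Loop breaks when j reaches 4, count is 5
`count` takes the values: 0 → 1 → 2 → 3 → 4 → 5

Answer: 5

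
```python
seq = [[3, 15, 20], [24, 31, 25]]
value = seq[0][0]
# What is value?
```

Trace:
`seq = [[3, 15, 20], [24, 31, 25]]` → seq = [[3, 15, 20], [24, 31, 25]]
`value = seq[0][0]` → value = 3
So value = 3

Answer: 3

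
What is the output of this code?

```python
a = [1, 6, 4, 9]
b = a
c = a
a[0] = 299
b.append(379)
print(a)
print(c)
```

Key concept: multiple aliases.
Step by step:
`a = [1, 6, 4, 9]` → a = [1, 6, 4, 9]
`b = a` → b = [1, 6, 4, 9] (same object as a)
`c = a` → c = [1, 6, 4, 9] (same object as a, b)
`a[0] = 299` → a = [299, 6, 4, 9] (same object as b, c); b = [299, 6, 4, 9] (same object as a, c); c = [299, 6, 4, 9] (same object as a, b)
`b.append(379)` → a = [299, 6, 4, 9, 379] (same object as b, c); b = [299, 6, 4, 9, 379] (same object as a, c); c = [299, 6, 4, 9, 379] (same object as a, b)
`print(a)` → prints [299, 6, 4, 9, 379]
`print(c)` → prints [299, 6, 4, 9, 379]

Answer:
[299, 6, 4, 9, 379]
[299, 6, 4, 9, 379]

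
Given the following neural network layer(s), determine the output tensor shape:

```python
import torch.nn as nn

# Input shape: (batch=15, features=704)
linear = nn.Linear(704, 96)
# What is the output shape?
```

Input: (15, 704) -> Output: (15, 96)

Answer: (15, 96)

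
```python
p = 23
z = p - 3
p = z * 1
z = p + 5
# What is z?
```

Trace:
`p = 23` → p = 23
`z = p - 3` → z = 20
`p = z * 1` → p = 20
`z = p + 5` → z = 25
So z = 25

Answer: 25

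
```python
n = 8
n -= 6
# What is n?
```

Trace:
`n = 8` → n = 8
`n -= 6` → n = 2
So n = 2

Answer: 2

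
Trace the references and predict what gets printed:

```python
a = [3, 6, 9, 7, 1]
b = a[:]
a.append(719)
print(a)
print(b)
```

Key concept: slice [:] creates copy.
Step by step:
`a = [3, 6, 9, 7, 1]` → a = [3, 6, 9, 7, 1]
`b = a[:]` → b = [3, 6, 9, 7, 1]
`a.append(719)` → a = [3, 6, 9, 7, 1, 719]
`print(a)` → prints [3, 6, 9, 7, 1, 719]
`print(b)` → prints [3, 6, 9, 7, 1]

Answer:
[3, 6, 9, 7, 1, 719]
[3, 6, 9, 7, 1]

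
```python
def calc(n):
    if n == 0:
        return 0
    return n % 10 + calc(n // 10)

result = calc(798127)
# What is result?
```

Sum of digits of 798127: 7 + 2 + 1 + 8 + 9 + 7 = 34

Answer: 34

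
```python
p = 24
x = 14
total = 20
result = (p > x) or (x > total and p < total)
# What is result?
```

Trace:
`p = 24` → p = 24
`x = 14` → x = 14
`total = 20` → total = 20
`result = (p > x) or (x > total and p < total)` → result = True
So result = True

Answer: True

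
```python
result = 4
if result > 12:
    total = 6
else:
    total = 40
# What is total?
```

Trace:
`result = 4` → result = 4
`if result > 12: ...` → result > 12 is False, take else branch → total = 40
So total = 40

Answer: 40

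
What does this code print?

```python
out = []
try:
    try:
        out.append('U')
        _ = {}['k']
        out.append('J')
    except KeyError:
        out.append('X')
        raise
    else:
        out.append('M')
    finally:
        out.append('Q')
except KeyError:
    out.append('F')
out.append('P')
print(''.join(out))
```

Execution trace: 'U' (inner try body) → 'X' (inner except KeyError) → 'Q' (inner finally) → 'F' (outer except KeyError) → 'P' (after the try/except). Output: UXQFP

Answer: UXQFP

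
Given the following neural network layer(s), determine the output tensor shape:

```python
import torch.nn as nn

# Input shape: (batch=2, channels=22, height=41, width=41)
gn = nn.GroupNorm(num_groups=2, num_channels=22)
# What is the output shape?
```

Input: (2, 22, 41, 41) -> Output: (2, 22, 41, 41)

Answer: (2, 22, 41, 41)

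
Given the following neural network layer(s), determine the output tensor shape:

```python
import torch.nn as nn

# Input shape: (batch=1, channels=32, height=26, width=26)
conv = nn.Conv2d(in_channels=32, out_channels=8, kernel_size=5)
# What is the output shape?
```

Input: (1, 32, 26, 26) -> Output: (1, 8, 22, 22)

Answer: (1, 8, 22, 22)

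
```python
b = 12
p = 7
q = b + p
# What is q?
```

Trace:
`b = 12` → b = 12
`p = 7` → p = 7
`q = b + p` → q = 19
So q = 19

Answer: 19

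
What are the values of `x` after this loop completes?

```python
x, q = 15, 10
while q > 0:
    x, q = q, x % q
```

GCD of 15 and 10
`x` takes the values: 15 → 10 → 5

Answer: 5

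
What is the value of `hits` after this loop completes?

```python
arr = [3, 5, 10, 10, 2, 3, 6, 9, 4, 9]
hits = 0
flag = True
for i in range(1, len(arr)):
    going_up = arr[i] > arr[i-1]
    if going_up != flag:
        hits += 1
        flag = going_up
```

Count direction changes in [3, 5, 10, 10, 2, 3, 6, 9, 4, 9]
`hits` takes the values: 0 → 1 → 2 → 3 → 4

Answer: 4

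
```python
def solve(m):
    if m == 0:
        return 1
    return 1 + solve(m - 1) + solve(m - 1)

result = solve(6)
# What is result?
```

solve(m) = 1 + 2·solve(m-1), solve(0)=1. Closed form: (1+1)·2^6 - 1 = 127.

Answer: 127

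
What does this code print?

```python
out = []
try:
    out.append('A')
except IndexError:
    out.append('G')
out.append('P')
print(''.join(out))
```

Execution trace: 'A' (try body, no exception) → 'P' (after the try/except). Output: AP

Answer: AP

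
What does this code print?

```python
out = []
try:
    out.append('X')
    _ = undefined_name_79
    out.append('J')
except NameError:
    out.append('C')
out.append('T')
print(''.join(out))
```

Execution trace: 'X' (try body) → 'C' (except NameError) → 'T' (after the try/except). Output: XCT

Answer: XCT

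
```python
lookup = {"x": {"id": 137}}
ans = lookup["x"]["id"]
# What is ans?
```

Trace:
`lookup = {"x": {"id": 137}}` → lookup = {'x': {'id': 137}}
`ans = lookup["x"]["id"]` → ans = 137
So ans = 137

Answer: 137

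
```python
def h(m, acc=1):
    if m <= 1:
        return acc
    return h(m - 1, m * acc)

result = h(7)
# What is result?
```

Accumulator trace (n, acc): (7, 1) -> (6, 7) -> (5, 42) -> (4, 210) -> (3, 840) -> (2, 2520) -> (1, 5040) -> return 5040

Answer: 5040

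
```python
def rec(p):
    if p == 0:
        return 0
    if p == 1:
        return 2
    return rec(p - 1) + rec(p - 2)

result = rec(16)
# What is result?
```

Build up from base cases: rec(0)=0, rec(1)=2, rec(2)=2, rec(3)=4, rec(4)=6, rec(5)=10, rec(6)=16, ..., rec(16)=1974

Answer: 1974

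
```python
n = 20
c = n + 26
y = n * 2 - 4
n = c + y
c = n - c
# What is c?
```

Trace:
`n = 20` → n = 20
`c = n + 26` → c = 46
`y = n * 2 - 4` → y = 36
`n = c + y` → n = 82
`c = n - c` → c = 36
So c = 36

Answer: 36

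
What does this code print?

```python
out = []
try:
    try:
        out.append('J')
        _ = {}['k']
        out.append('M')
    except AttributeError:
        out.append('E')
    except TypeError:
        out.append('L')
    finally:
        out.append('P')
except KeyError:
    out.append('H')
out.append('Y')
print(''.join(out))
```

Execution trace: 'J' (inner try body) → 'P' (inner finally) → 'H' (outer except KeyError) → 'Y' (after the try/except). Output: JPHY

Answer: JPHY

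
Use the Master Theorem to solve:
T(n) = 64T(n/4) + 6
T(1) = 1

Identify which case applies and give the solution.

a=64, b=4, f(n)=6. log_4(64) = 3. Since c=0 < 3, Case 1 applies: T(n) = Θ(n^log_b(a)) = O(n^3).

Answer: O(n^3) - Case 1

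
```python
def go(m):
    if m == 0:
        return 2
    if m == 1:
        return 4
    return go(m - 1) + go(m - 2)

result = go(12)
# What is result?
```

Build up from base cases: go(0)=2, go(1)=4, go(2)=6, go(3)=10, go(4)=16, go(5)=26, go(6)=42, ..., go(12)=754

Answer: 754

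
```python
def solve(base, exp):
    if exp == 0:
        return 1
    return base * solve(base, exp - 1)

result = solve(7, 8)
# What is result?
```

solve(7, 8) = 7 * 7 * 7 * 7 * 7 * 7 * 7 * 7 = 5764801

Answer: 5764801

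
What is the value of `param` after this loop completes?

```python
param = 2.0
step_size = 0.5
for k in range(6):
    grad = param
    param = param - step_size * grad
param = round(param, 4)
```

Gradient descent: w = 2.0 * (1 - 0.5)^6
`param` takes the values: 2.0 → 1.0 → 0.5 → 0.25 → 0.125 → 0.0625 → 0.03125 → 0.0312

Answer: 0.0312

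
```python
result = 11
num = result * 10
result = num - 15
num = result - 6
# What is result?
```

Trace:
`result = 11` → result = 11
`num = result * 10` → num = 110
`result = num - 15` → result = 95
`num = result - 6` → num = 89
So result = 95

Answer: 95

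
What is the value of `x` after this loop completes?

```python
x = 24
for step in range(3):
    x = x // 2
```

Halve 3 times: 24 // 2^3 = 3
`x` takes the values: 24 → 12 → 6 → 3

Answer: 3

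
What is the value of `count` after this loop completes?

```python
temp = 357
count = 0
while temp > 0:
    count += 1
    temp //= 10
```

Count digits by repeated division by 10
`count` takes the values: 0 → 1 → 2 → 3

Answer: 3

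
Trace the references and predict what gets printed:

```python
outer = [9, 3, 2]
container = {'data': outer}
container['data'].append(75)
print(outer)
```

Key concept: dict holds reference to list.
Step by step:
`outer = [9, 3, 2]` → outer = [9, 3, 2]
`container = {'data': outer}` → container = {'data': [9, 3, 2]}
`container['data'].append(75)` → outer = [9, 3, 2, 75]; container = {'data': [9, 3, 2, 75]}
`print(outer)` → prints [9, 3, 2, 75]

Answer: [9, 3, 2, 75]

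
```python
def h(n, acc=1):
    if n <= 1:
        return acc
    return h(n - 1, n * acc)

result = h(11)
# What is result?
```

Accumulator trace (n, acc): (11, 1) -> (10, 11) -> (9, 110) -> (8, 990) -> (7, 7920) -> (6, 55440) -> (5, 332640) -> (4, 1663200) -> (3, 6652800) -> (2, 19958400) -> (1, 39916800) -> return 39916800

Answer: 39916800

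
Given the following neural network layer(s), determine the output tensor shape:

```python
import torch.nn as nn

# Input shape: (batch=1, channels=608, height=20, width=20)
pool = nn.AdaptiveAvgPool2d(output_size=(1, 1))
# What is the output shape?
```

Input: (1, 608, 20, 20) -> Output: (1, 608, 1, 1)

Answer: (1, 608, 1, 1)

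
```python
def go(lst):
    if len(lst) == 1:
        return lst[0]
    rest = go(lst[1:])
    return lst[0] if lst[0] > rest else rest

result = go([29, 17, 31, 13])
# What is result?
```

Recursive max over [29, 17, 31, 13] = 31

Answer: 31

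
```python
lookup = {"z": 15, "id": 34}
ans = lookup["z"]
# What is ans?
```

Trace:
`lookup = {"z": 15, "id": 34}` → lookup = {'z': 15, 'id': 34}
`ans = lookup["z"]` → ans = 15
So ans = 15

Answer: 15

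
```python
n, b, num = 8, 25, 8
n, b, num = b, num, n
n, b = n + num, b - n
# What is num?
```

Trace:
`n, b, num = 8, 25, 8` → n = 8; b = 25; num = 8
`n, b, num = b, num, n` → n = 25; b = 8; num = 8
`n, b = n + num, b - n` → n = 33; b = -17
So num = 8

Answer: 8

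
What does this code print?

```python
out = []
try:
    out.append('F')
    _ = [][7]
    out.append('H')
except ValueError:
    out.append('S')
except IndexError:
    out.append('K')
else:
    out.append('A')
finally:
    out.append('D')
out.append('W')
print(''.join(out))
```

Execution trace: 'F' (try body) → 'K' (except IndexError) → 'D' (finally) → 'W' (after the try/except). Output: FKDW

Answer: FKDW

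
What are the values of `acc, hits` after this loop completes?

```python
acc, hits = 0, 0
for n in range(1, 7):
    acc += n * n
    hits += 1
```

Sum of squares and count
`acc, hits` takes the values: (0, 0) → (1, 0) → (1, 1) → (5, 1) → (5, 2) → (14, 2) → (14, 3) → (30, 3) → (30, 4) → (55, 4) → (55, 5) → (91, 5) → (91, 6)

Answer: 91, 6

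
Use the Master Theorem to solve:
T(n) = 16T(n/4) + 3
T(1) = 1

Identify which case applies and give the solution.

a=16, b=4, f(n)=3. log_4(16) = 2. Since c=0 < 2, Case 1 applies: T(n) = Θ(n^log_b(a)) = O(n^2).

Answer: O(n^2) - Case 1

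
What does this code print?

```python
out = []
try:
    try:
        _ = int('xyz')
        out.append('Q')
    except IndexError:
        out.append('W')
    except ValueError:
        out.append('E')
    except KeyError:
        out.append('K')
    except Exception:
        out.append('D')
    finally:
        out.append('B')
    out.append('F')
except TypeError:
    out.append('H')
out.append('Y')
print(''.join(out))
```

Execution trace: 'E' (inner except ValueError) → 'B' (inner finally) → 'F' (try body, no exception) → 'Y' (after the try/except). Output: EBFY

Answer: EBFY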